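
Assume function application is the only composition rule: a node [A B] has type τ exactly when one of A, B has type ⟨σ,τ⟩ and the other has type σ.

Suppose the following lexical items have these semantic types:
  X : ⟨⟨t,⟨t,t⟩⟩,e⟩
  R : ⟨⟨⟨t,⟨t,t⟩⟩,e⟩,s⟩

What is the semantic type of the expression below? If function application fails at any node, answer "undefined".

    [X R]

At [X R], R : ⟨⟨⟨t,⟨t,t⟩⟩,e⟩,s⟩ takes X : ⟨⟨t,⟨t,t⟩⟩,e⟩, giving s.

s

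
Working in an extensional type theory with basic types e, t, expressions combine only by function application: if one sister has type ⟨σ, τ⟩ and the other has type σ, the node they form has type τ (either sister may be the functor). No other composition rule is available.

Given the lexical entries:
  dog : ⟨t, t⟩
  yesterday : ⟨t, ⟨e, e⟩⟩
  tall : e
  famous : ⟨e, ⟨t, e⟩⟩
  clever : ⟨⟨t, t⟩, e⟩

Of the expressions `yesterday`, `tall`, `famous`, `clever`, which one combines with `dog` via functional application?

yesterday : ⟨t, ⟨e, e⟩⟩ — does not combine with dog.
tall : e — does not combine with dog.
famous : ⟨e, ⟨t, e⟩⟩ — does not combine with dog.
clever — combines: clever : ⟨⟨t, t⟩, e⟩ takes dog : ⟨t, t⟩ as argument, giving e.

clever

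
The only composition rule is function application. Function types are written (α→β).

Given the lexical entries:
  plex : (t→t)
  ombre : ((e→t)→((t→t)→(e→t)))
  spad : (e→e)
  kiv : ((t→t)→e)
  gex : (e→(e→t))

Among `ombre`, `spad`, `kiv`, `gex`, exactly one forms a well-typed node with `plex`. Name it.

ombre : ((e→t)→((t→t)→(e→t))) — neither side's domain matches the other.
spad : (e→e) — neither side's domain matches the other.
kiv — combines: kiv : ((t→t)→e) takes plex : (t→t) as argument, giving e.
gex : (e→(e→t)) — neither side's domain matches the other.

kiv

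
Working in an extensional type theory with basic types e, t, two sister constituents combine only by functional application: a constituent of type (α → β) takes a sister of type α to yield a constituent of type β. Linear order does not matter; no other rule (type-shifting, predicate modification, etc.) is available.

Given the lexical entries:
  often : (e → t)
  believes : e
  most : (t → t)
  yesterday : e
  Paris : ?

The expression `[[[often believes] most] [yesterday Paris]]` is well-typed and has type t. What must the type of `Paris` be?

(e → (t → t))

For [[[often believes] most] [yesterday Paris]] to have type t with [[often believes] most] of type t, [yesterday Paris] must be the function: [yesterday Paris] : (t → t).
For [yesterday Paris] to have type (t → t) with yesterday of type e, Paris must be the function: Paris : (e → (t → t)).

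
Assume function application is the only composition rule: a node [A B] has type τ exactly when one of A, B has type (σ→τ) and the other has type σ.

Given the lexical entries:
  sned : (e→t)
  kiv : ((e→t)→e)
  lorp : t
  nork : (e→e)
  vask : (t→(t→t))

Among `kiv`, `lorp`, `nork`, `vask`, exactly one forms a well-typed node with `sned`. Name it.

kiv

kiv — combines: kiv : ((e→t)→e) takes sned : (e→t) as argument, giving e.
lorp : t — no; sned wants e, and lorp wants nothing (atomic).
nork : (e→e) — no; sned wants e, and nork wants e.
vask : (t→(t→t)) — no; sned wants e, and vask wants t.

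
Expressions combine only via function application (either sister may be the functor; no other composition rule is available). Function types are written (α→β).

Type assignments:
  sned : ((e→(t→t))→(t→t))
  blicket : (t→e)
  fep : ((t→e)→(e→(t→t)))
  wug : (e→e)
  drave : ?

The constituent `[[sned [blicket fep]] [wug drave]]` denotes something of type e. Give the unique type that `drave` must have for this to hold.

At [[sned [blicket fep]] [wug drave]] (required: e): [sned [blicket fep]] is (t→t), which is not a function with range e; hence [wug drave] is the functor — type ((t→t)→e).
At [wug drave] (required: ((t→t)→e)): wug is (e→e), which is not a function with range ((t→t)→e); hence drave is the functor — type ((e→e)→((t→t)→e)).

((e→e)→((t→t)→e))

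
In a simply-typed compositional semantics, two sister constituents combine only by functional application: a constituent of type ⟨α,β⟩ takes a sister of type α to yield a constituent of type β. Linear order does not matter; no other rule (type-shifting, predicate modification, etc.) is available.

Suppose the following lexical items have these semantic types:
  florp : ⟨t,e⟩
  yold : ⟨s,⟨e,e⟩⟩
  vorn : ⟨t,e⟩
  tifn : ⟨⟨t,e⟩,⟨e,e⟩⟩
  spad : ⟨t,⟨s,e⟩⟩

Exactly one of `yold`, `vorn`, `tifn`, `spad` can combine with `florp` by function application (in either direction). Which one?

yold : ⟨s,⟨e,e⟩⟩ — florp needs t; yold needs s; neither fits.
vorn : ⟨t,e⟩ — florp needs t; vorn needs t; neither fits.
tifn — combines: tifn : ⟨⟨t,e⟩,⟨e,e⟩⟩ takes florp : ⟨t,e⟩ as argument, giving ⟨e,e⟩.
spad : ⟨t,⟨s,e⟩⟩ — florp needs t; spad needs t; neither fits.

tifn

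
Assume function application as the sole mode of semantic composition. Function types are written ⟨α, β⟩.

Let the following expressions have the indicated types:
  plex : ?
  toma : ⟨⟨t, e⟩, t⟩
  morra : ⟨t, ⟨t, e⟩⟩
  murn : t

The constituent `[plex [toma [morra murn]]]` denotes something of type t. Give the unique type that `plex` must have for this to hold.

[plex [toma [morra murn]]] is required to be t. [toma [morra murn]] : t cannot yield t as functor, so plex : ⟨t, t⟩.

⟨t, t⟩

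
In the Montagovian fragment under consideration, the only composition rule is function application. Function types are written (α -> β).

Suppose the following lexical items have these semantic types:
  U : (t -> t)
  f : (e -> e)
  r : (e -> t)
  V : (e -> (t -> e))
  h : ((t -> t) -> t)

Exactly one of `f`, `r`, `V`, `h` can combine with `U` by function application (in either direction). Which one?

f : (e -> e) — U needs t; f needs e; neither fits.
r : (e -> t) — U needs t; r needs e; neither fits.
V : (e -> (t -> e)) — U needs t; V needs e; neither fits.
h — combines: h : ((t -> t) -> t) takes U : (t -> t) as argument, giving t.

h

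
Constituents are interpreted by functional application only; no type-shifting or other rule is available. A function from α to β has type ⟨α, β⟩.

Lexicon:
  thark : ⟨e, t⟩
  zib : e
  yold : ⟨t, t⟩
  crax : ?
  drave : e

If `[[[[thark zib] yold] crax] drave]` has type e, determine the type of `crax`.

⟨t, ⟨e, e⟩⟩

For [[[[thark zib] yold] crax] drave] to have type e with drave of type e, [[[thark zib] yold] crax] must be the function: [[[thark zib] yold] crax] : ⟨e, e⟩.
For [[[thark zib] yold] crax] to have type ⟨e, e⟩ with [[thark zib] yold] of type t, crax must be the function: crax : ⟨t, ⟨e, e⟩⟩.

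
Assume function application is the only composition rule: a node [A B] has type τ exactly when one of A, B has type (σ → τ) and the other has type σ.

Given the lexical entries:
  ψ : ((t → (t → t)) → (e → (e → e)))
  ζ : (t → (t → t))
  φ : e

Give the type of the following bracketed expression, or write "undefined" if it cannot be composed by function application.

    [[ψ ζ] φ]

[ψ ζ] — ψ of type ((t → (t → t)) → (e → (e → e))) combines with ζ of type (t → (t → t)): type (e → (e → e)).
[[ψ ζ] φ] — [ψ ζ] of type (e → (e → e)) combines with φ of type e: type (e → e).

(e → e)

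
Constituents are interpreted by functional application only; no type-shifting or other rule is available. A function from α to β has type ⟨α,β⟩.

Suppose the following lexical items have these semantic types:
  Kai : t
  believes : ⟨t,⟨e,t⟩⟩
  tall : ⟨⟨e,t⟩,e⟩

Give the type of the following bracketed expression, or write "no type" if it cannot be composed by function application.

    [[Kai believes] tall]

e

[Kai believes]: believes is ⟨t,⟨e,t⟩⟩, Kai is t; result ⟨e,t⟩.
[[Kai believes] tall]: tall is ⟨⟨e,t⟩,e⟩, [Kai believes] is ⟨e,t⟩; result e.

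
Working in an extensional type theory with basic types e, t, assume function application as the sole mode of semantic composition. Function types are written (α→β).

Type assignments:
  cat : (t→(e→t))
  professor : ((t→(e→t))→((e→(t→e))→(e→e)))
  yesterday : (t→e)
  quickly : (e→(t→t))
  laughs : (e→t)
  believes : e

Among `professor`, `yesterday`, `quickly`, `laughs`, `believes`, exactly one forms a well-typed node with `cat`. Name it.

professor — combines: professor : ((t→(e→t))→((e→(t→e))→(e→e))) takes cat : (t→(e→t)) as argument, giving ((e→(t→e))→(e→e)).
yesterday : (t→e) — does not combine with cat.
quickly : (e→(t→t)) — does not combine with cat.
laughs : (e→t) — does not combine with cat.
believes : e — does not combine with cat.

professor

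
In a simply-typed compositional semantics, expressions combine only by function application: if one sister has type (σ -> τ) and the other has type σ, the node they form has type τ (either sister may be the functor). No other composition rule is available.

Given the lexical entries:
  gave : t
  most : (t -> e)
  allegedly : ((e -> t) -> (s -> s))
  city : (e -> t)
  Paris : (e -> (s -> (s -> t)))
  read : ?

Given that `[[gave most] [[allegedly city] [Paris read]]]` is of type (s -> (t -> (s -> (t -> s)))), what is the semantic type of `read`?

[[gave most] [[allegedly city] [Paris read]]] must have type (s -> (t -> (s -> (t -> s)))). The sister [gave most] has type e; that is not a function onto (s -> (t -> (s -> (t -> s)))), so [[allegedly city] [Paris read]] must be the functor, of type (e -> (s -> (t -> (s -> (t -> s))))).
[[allegedly city] [Paris read]] must have type (e -> (s -> (t -> (s -> (t -> s))))). The sister [allegedly city] has type (s -> s); that is not a function onto (e -> (s -> (t -> (s -> (t -> s))))), so [Paris read] must be the functor, of type ((s -> s) -> (e -> (s -> (t -> (s -> (t -> s)))))).
[Paris read] must have type ((s -> s) -> (e -> (s -> (t -> (s -> (t -> s)))))). The sister Paris has type (e -> (s -> (s -> t))); that is not a function onto ((s -> s) -> (e -> (s -> (t -> (s -> (t -> s)))))), so read must be the functor, of type ((e -> (s -> (s -> t))) -> ((s -> s) -> (e -> (s -> (t -> (s -> (t -> s))))))).

((e -> (s -> (s -> t))) -> ((s -> s) -> (e -> (s -> (t -> (s -> (t -> s)))))))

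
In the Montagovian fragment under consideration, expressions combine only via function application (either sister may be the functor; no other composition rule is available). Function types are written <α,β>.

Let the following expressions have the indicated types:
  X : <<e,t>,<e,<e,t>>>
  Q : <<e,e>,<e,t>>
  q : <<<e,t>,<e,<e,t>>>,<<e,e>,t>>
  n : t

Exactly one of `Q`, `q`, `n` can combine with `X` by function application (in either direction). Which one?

q

Q : <<e,e>,<e,t>> — does not combine with X.
q — combines: q : <<<e,t>,<e,<e,t>>>,<<e,e>,t>> takes X : <<e,t>,<e,<e,t>>> as argument, giving <<e,e>,t>.
n : t — does not combine with X.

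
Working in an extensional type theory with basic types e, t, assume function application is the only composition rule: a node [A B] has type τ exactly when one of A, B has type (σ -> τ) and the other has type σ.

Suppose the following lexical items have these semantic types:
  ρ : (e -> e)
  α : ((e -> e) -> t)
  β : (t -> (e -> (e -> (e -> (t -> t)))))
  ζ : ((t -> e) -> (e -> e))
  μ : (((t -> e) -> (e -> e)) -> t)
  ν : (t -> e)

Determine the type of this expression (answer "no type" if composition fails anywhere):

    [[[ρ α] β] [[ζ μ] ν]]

[ρ α]: α is ((e -> e) -> t), ρ is (e -> e); result t.
[[ρ α] β]: β is (t -> (e -> (e -> (e -> (t -> t))))), [ρ α] is t; result (e -> (e -> (e -> (t -> t)))).
[ζ μ]: μ is (((t -> e) -> (e -> e)) -> t), ζ is ((t -> e) -> (e -> e)); result t.
[[ζ μ] ν]: ν is (t -> e), [ζ μ] is t; result e.
[[[ρ α] β] [[ζ μ] ν]]: [[ρ α] β] is (e -> (e -> (e -> (t -> t)))), [[ζ μ] ν] is e; result (e -> (e -> (t -> t))).

(e -> (e -> (t -> t)))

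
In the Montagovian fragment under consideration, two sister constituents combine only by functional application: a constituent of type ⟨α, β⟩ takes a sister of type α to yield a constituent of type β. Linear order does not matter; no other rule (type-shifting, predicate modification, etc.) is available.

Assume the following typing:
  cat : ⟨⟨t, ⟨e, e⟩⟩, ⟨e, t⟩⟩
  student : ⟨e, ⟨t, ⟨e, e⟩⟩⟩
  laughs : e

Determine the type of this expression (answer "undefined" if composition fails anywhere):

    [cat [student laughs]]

⟨e, t⟩

[student laughs]: student is ⟨e, ⟨t, ⟨e, e⟩⟩⟩, laughs is e; result ⟨t, ⟨e, e⟩⟩.
[cat [student laughs]]: cat is ⟨⟨t, ⟨e, e⟩⟩, ⟨e, t⟩⟩, [student laughs] is ⟨t, ⟨e, e⟩⟩; result ⟨e, t⟩.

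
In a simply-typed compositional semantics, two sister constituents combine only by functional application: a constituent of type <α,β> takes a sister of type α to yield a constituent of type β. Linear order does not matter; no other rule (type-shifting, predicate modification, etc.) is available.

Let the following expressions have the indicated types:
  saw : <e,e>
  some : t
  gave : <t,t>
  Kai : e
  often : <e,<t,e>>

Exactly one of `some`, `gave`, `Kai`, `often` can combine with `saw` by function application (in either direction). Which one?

some : t — saw needs e; some needs nothing (atomic); neither fits.
gave : <t,t> — saw needs e; gave needs t; neither fits.
Kai — combines: saw : <e,e> takes Kai : e as argument, giving e.
often : <e,<t,e>> — saw needs e; often needs e; neither fits.

Kai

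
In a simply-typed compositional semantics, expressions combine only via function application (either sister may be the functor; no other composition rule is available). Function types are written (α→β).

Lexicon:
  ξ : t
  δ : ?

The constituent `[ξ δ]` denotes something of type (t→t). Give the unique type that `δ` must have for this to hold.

(t→(t→t))

At [ξ δ] (required: (t→t)): ξ is t, which is not a function with range (t→t); hence δ is the functor — type (t→(t→t)).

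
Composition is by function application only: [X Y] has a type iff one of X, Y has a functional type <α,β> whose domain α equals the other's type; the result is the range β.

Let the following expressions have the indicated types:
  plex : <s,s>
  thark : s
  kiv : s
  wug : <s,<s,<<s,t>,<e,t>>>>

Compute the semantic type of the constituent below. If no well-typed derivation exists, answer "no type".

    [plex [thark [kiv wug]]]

no type

[kiv wug] — wug of type <s,<s,<<s,t>,<e,t>>>> combines with kiv of type s: type <s,<<s,t>,<e,t>>>.
[thark [kiv wug]] — [kiv wug] of type <s,<<s,t>,<e,t>>> combines with thark of type s: type <<s,t>,<e,t>>.
[plex [thark [kiv wug]]]: <s,s> and <<s,t>,<e,t>> cannot combine by function application — type clash.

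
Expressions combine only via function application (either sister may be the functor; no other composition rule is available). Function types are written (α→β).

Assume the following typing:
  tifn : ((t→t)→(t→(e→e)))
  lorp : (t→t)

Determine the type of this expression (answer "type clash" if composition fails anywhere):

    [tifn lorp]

(t→(e→e))

[tifn lorp]: functor tifn : ((t→t)→(t→(e→e))), argument lorp : (t→t); result (t→(e→e)).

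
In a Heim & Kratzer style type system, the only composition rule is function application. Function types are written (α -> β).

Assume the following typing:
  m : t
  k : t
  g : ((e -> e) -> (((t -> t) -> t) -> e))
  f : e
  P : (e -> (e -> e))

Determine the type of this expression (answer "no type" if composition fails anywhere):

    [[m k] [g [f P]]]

no type

At [m k]: neither t nor t can take the other as argument; the node is ill-typed.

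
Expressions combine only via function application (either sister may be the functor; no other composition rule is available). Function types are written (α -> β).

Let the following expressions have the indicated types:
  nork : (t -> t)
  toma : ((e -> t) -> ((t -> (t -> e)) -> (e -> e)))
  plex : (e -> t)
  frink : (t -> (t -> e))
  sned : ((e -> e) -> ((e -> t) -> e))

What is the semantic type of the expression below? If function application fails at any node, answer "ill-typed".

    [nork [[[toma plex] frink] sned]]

[toma plex]: toma is ((e -> t) -> ((t -> (t -> e)) -> (e -> e))), plex is (e -> t); result ((t -> (t -> e)) -> (e -> e)).
[[toma plex] frink]: [toma plex] is ((t -> (t -> e)) -> (e -> e)), frink is (t -> (t -> e)); result (e -> e).
[[[toma plex] frink] sned]: sned is ((e -> e) -> ((e -> t) -> e)), [[toma plex] frink] is (e -> e); result ((e -> t) -> e).
At [nork [[[toma plex] frink] sned]]: neither (t -> t) nor ((e -> t) -> e) can take the other as argument; the node is ill-typed.

ill-typed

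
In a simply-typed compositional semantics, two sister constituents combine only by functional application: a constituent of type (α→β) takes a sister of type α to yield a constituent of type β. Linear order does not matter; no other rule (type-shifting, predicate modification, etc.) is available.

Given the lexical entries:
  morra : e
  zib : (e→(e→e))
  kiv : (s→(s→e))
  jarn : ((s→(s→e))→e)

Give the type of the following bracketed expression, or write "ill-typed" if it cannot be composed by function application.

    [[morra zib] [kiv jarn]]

[morra zib]: (e→(e→e)) applied to e yields (e→e).
[kiv jarn]: ((s→(s→e))→e) applied to (s→(s→e)) yields e.
[[morra zib] [kiv jarn]]: (e→e) applied to e yields e.

e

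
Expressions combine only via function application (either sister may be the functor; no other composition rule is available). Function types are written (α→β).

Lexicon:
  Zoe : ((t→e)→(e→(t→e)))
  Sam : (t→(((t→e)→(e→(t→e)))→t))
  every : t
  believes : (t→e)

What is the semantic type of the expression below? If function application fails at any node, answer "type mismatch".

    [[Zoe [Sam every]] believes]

[Sam every]: (t→(((t→e)→(e→(t→e)))→t)) applied to t yields (((t→e)→(e→(t→e)))→t).
[Zoe [Sam every]]: (((t→e)→(e→(t→e)))→t) applied to ((t→e)→(e→(t→e))) yields t.
[[Zoe [Sam every]] believes]: (t→e) applied to t yields e.

e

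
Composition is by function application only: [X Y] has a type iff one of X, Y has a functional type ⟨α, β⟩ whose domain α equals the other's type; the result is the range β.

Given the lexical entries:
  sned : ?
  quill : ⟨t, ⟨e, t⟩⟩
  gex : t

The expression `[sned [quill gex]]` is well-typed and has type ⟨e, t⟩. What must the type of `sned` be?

⟨⟨e, t⟩, ⟨e, t⟩⟩

For [sned [quill gex]] to have type ⟨e, t⟩ with [quill gex] of type ⟨e, t⟩, sned must be the function: sned : ⟨⟨e, t⟩, ⟨e, t⟩⟩.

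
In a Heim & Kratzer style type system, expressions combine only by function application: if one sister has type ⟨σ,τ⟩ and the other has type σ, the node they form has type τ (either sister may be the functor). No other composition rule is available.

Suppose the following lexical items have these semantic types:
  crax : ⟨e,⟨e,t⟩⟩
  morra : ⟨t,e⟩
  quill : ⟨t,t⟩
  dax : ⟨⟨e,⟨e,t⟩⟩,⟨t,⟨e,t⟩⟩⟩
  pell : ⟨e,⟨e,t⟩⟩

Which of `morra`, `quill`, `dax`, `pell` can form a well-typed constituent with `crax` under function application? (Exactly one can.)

morra : ⟨t,e⟩ — neither side's domain matches the other.
quill : ⟨t,t⟩ — neither side's domain matches the other.
dax — combines: dax : ⟨⟨e,⟨e,t⟩⟩,⟨t,⟨e,t⟩⟩⟩ takes crax : ⟨e,⟨e,t⟩⟩ as argument, giving ⟨t,⟨e,t⟩⟩.
pell : ⟨e,⟨e,t⟩⟩ — neither side's domain matches the other.

dax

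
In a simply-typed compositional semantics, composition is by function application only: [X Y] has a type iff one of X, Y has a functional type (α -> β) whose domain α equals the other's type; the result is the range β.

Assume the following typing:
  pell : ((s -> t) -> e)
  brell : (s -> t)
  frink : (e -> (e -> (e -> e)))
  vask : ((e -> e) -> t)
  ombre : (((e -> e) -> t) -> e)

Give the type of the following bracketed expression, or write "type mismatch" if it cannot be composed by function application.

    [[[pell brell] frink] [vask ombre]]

[pell brell] — pell of type ((s -> t) -> e) combines with brell of type (s -> t): type e.
[[pell brell] frink] — frink of type (e -> (e -> (e -> e))) combines with [pell brell] of type e: type (e -> (e -> e)).
[vask ombre] — ombre of type (((e -> e) -> t) -> e) combines with vask of type ((e -> e) -> t): type e.
[[[pell brell] frink] [vask ombre]] — [[pell brell] frink] of type (e -> (e -> e)) combines with [vask ombre] of type e: type (e -> e).

(e -> e)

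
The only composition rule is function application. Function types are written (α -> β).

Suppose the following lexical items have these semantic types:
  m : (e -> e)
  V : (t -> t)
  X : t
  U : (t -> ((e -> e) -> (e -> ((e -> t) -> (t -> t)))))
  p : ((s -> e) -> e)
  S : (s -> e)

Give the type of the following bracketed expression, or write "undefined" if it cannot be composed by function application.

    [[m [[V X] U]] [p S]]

[V X]: (t -> t) applied to t yields t.
[[V X] U]: (t -> ((e -> e) -> (e -> ((e -> t) -> (t -> t))))) applied to t yields ((e -> e) -> (e -> ((e -> t) -> (t -> t)))).
[m [[V X] U]]: ((e -> e) -> (e -> ((e -> t) -> (t -> t)))) applied to (e -> e) yields (e -> ((e -> t) -> (t -> t))).
[p S]: ((s -> e) -> e) applied to (s -> e) yields e.
[[m [[V X] U]] [p S]]: (e -> ((e -> t) -> (t -> t))) applied to e yields ((e -> t) -> (t -> t)).

((e -> t) -> (t -> t))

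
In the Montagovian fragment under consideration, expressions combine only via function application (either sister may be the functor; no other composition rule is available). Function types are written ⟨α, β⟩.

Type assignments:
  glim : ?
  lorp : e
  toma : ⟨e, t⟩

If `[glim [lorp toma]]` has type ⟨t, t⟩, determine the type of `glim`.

At [glim [lorp toma]] (required: ⟨t, t⟩): [lorp toma] is t, which is not a function with range ⟨t, t⟩; hence glim is the functor — type ⟨t, ⟨t, t⟩⟩.

⟨t, ⟨t, t⟩⟩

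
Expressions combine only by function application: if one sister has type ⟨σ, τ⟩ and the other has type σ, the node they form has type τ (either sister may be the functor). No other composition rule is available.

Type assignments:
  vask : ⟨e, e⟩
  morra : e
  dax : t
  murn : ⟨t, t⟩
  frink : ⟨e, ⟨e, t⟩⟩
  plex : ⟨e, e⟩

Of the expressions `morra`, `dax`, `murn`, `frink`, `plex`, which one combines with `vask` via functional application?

morra

morra — combines: vask : ⟨e, e⟩ takes morra : e as argument, giving e.
dax : t — does not combine with vask.
murn : ⟨t, t⟩ — does not combine with vask.
frink : ⟨e, ⟨e, t⟩⟩ — does not combine with vask.
plex : ⟨e, e⟩ — does not combine with vask.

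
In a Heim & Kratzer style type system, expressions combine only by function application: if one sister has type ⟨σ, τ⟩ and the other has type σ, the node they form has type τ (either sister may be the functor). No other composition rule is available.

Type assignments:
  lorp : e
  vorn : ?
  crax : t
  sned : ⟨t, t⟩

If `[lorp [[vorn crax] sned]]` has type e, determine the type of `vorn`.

[lorp [[vorn crax] sned]] must have type e. The sister lorp has type e; that is not a function onto e, so [[vorn crax] sned] must be the functor, of type ⟨e, e⟩.
[[vorn crax] sned] must have type ⟨e, e⟩. The sister sned has type ⟨t, t⟩; that is not a function onto ⟨e, e⟩, so [vorn crax] must be the functor, of type ⟨⟨t, t⟩, ⟨e, e⟩⟩.
[vorn crax] must have type ⟨⟨t, t⟩, ⟨e, e⟩⟩. The sister crax has type t; that is not a function onto ⟨⟨t, t⟩, ⟨e, e⟩⟩, so vorn must be the functor, of type ⟨t, ⟨⟨t, t⟩, ⟨e, e⟩⟩⟩.

⟨t, ⟨⟨t, t⟩, ⟨e, e⟩⟩⟩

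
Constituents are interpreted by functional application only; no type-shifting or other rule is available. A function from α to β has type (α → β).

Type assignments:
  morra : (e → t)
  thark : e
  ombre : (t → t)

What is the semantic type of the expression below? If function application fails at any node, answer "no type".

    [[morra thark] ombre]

t

At [morra thark], morra : (e → t) takes thark : e, giving t.
At [[morra thark] ombre], ombre : (t → t) takes [morra thark] : t, giving t.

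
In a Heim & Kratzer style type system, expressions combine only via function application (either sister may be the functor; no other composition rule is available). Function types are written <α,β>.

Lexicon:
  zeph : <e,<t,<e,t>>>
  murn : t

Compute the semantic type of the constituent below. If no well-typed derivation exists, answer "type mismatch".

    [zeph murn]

At [zeph murn]: neither <e,<t,<e,t>>> nor t can take the other as argument; the node is ill-typed.

type mismatch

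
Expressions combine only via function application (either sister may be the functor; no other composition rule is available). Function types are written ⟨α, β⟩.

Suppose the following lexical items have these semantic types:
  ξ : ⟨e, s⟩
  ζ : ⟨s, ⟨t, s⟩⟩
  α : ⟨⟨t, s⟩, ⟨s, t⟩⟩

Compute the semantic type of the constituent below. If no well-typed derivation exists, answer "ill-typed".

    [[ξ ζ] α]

At [ξ ζ]: neither ⟨e, s⟩ nor ⟨s, ⟨t, s⟩⟩ can take the other as argument; the node is ill-typed.

ill-typed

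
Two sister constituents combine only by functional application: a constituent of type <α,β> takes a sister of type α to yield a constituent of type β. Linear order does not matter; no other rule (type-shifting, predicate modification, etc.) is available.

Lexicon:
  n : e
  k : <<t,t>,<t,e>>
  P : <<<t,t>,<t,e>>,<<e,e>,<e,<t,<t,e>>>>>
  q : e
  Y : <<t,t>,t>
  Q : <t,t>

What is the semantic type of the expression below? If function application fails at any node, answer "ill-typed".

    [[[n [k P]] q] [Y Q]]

ill-typed

[k P]: functor P : <<<t,t>,<t,e>>,<<e,e>,<e,<t,<t,e>>>>>, argument k : <<t,t>,<t,e>>; result <<e,e>,<e,<t,<t,e>>>>.
[n [k P]]: e with <<e,e>,<e,<t,<t,e>>>> — neither is a function whose domain matches the other; composition fails here.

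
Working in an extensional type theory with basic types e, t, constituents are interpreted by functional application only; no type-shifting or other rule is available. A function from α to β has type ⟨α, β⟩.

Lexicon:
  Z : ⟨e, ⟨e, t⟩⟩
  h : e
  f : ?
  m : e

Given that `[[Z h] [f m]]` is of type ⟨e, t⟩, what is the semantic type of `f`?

⟨e, ⟨⟨e, t⟩, ⟨e, t⟩⟩⟩

[[Z h] [f m]] must have type ⟨e, t⟩. The sister [Z h] has type ⟨e, t⟩; that is not a function onto ⟨e, t⟩, so [f m] must be the functor, of type ⟨⟨e, t⟩, ⟨e, t⟩⟩.
[f m] must have type ⟨⟨e, t⟩, ⟨e, t⟩⟩. The sister m has type e; that is not a function onto ⟨⟨e, t⟩, ⟨e, t⟩⟩, so f must be the functor, of type ⟨e, ⟨⟨e, t⟩, ⟨e, t⟩⟩⟩.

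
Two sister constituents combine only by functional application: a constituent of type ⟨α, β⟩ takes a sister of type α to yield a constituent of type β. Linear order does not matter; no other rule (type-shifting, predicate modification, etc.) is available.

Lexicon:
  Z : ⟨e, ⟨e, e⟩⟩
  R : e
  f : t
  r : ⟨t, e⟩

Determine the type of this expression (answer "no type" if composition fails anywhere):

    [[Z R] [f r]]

At [Z R], Z : ⟨e, ⟨e, e⟩⟩ takes R : e, giving ⟨e, e⟩.
At [f r], r : ⟨t, e⟩ takes f : t, giving e.
At [[Z R] [f r]], [Z R] : ⟨e, e⟩ takes [f r] : e, giving e.

e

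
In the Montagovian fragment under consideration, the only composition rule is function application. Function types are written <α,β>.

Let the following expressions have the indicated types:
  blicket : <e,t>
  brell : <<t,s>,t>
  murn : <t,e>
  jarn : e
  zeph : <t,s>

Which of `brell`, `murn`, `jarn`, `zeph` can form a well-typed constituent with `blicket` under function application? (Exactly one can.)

jarn

brell : <<t,s>,t> — no; blicket wants e, and brell wants <t,s>.
murn : <t,e> — no; blicket wants e, and murn wants t.
jarn — combines: blicket : <e,t> takes jarn : e as argument, giving t.
zeph : <t,s> — no; blicket wants e, and zeph wants t.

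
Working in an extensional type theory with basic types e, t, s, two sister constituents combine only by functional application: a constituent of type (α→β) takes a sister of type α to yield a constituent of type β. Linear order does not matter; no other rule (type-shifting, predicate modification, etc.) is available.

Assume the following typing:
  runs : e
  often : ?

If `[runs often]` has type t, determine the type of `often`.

For [runs often] to have type t with runs of type e, often must be the function: often : (e→t).

(e→t)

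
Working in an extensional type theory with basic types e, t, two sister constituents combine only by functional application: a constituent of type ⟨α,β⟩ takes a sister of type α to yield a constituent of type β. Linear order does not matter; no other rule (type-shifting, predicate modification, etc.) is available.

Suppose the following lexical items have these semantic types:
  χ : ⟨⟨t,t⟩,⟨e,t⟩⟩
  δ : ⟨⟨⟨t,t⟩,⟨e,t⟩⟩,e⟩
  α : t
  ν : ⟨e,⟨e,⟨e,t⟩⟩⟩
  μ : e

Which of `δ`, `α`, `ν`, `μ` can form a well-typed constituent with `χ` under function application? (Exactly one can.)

δ

δ — combines: δ : ⟨⟨⟨t,t⟩,⟨e,t⟩⟩,e⟩ takes χ : ⟨⟨t,t⟩,⟨e,t⟩⟩ as argument, giving e.
α : t — neither side's domain matches the other.
ν : ⟨e,⟨e,⟨e,t⟩⟩⟩ — neither side's domain matches the other.
μ : e — neither side's domain matches the other.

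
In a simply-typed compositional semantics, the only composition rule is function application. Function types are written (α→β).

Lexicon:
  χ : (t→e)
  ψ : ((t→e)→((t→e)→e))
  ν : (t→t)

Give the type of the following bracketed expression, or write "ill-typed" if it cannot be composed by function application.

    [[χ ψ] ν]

ill-typed

At [χ ψ], ψ : ((t→e)→((t→e)→e)) takes χ : (t→e), giving ((t→e)→e).
[[χ ψ] ν]: ((t→e)→e) and (t→t) cannot combine by function application — type clash.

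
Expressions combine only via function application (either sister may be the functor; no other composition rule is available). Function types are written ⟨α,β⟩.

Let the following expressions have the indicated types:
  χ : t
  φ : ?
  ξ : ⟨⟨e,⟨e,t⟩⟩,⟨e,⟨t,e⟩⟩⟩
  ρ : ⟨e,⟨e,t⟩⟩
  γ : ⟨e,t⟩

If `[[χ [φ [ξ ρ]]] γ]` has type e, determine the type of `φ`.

⟨⟨e,⟨t,e⟩⟩,⟨t,⟨⟨e,t⟩,e⟩⟩⟩

[[χ [φ [ξ ρ]]] γ] is required to be e. γ : ⟨e,t⟩ cannot yield e as functor, so [χ [φ [ξ ρ]]] : ⟨⟨e,t⟩,e⟩.
[χ [φ [ξ ρ]]] is required to be ⟨⟨e,t⟩,e⟩. χ : t cannot yield ⟨⟨e,t⟩,e⟩ as functor, so [φ [ξ ρ]] : ⟨t,⟨⟨e,t⟩,e⟩⟩.
[φ [ξ ρ]] is required to be ⟨t,⟨⟨e,t⟩,e⟩⟩. [ξ ρ] : ⟨e,⟨t,e⟩⟩ cannot yield ⟨t,⟨⟨e,t⟩,e⟩⟩ as functor, so φ : ⟨⟨e,⟨t,e⟩⟩,⟨t,⟨⟨e,t⟩,e⟩⟩⟩.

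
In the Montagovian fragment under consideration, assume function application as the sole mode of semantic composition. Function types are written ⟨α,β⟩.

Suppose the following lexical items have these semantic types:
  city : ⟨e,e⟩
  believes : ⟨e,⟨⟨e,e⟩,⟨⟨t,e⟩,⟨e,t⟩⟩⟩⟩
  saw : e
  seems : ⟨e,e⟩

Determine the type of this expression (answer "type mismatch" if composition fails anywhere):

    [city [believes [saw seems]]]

At [saw seems], seems : ⟨e,e⟩ takes saw : e, giving e.
At [believes [saw seems]], believes : ⟨e,⟨⟨e,e⟩,⟨⟨t,e⟩,⟨e,t⟩⟩⟩⟩ takes [saw seems] : e, giving ⟨⟨e,e⟩,⟨⟨t,e⟩,⟨e,t⟩⟩⟩.
At [city [believes [saw seems]]], [believes [saw seems]] : ⟨⟨e,e⟩,⟨⟨t,e⟩,⟨e,t⟩⟩⟩ takes city : ⟨e,e⟩, giving ⟨⟨t,e⟩,⟨e,t⟩⟩.

⟨⟨t,e⟩,⟨e,t⟩⟩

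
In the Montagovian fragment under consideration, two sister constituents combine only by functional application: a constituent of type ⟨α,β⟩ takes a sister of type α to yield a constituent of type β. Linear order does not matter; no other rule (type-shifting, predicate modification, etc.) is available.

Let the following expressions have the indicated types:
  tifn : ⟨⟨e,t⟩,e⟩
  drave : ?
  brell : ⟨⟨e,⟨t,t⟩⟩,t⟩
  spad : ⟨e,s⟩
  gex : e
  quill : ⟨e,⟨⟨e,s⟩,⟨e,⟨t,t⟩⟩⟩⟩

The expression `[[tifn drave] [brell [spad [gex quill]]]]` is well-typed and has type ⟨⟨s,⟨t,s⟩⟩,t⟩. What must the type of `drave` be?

⟨⟨⟨e,t⟩,e⟩,⟨t,⟨⟨s,⟨t,s⟩⟩,t⟩⟩⟩

For [[tifn drave] [brell [spad [gex quill]]]] to have type ⟨⟨s,⟨t,s⟩⟩,t⟩ with [brell [spad [gex quill]]] of type t, [tifn drave] must be the function: [tifn drave] : ⟨t,⟨⟨s,⟨t,s⟩⟩,t⟩⟩.
For [tifn drave] to have type ⟨t,⟨⟨s,⟨t,s⟩⟩,t⟩⟩ with tifn of type ⟨⟨e,t⟩,e⟩, drave must be the function: drave : ⟨⟨⟨e,t⟩,e⟩,⟨t,⟨⟨s,⟨t,s⟩⟩,t⟩⟩⟩.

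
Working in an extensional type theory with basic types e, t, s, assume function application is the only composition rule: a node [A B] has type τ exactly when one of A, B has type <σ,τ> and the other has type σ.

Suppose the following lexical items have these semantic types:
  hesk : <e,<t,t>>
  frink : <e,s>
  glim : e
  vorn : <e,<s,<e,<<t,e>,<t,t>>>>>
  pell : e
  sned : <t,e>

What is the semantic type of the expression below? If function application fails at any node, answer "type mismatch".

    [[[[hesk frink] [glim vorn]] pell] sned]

type mismatch

[hesk frink]: <e,<t,t>> and <e,s> cannot combine by function application — type clash.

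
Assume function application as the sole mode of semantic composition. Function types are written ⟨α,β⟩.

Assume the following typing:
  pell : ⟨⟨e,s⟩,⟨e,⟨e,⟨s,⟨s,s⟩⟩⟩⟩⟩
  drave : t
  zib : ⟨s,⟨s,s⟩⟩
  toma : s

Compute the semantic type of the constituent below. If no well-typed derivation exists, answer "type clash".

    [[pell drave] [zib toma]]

At [pell drave]: neither ⟨⟨e,s⟩,⟨e,⟨e,⟨s,⟨s,s⟩⟩⟩⟩⟩ nor t can take the other as argument; the node is ill-typed.

type clash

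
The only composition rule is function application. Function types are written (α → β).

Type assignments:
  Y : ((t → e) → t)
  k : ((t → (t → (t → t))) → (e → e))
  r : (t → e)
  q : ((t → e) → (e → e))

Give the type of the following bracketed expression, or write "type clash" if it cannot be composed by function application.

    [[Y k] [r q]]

[Y k]: ((t → e) → t) and ((t → (t → (t → t))) → (e → e)) cannot combine by function application — type clash.

type clash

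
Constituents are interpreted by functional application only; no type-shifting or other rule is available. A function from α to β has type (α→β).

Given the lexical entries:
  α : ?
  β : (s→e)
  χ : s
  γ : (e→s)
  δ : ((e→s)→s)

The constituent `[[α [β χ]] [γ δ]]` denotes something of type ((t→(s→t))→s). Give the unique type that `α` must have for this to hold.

[[α [β χ]] [γ δ]] is required to be ((t→(s→t))→s). [γ δ] : s cannot yield ((t→(s→t))→s) as functor, so [α [β χ]] : (s→((t→(s→t))→s)).
[α [β χ]] is required to be (s→((t→(s→t))→s)). [β χ] : e cannot yield (s→((t→(s→t))→s)) as functor, so α : (e→(s→((t→(s→t))→s))).

(e→(s→((t→(s→t))→s)))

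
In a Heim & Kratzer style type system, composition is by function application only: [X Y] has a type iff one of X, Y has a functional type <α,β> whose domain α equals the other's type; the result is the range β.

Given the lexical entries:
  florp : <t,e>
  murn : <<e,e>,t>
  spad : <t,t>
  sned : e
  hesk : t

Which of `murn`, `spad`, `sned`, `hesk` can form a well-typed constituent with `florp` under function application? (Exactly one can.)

murn : <<e,e>,t> — does not combine with florp.
spad : <t,t> — does not combine with florp.
sned : e — does not combine with florp.
hesk — combines: florp : <t,e> takes hesk : t as argument, giving e.

hesk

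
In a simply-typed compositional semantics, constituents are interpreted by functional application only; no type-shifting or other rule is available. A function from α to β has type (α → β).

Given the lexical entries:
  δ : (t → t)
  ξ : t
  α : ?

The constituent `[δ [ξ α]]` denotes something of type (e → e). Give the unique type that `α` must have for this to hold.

[δ [ξ α]] is required to be (e → e). δ : (t → t) cannot yield (e → e) as functor, so [ξ α] : ((t → t) → (e → e)).
[ξ α] is required to be ((t → t) → (e → e)). ξ : t cannot yield ((t → t) → (e → e)) as functor, so α : (t → ((t → t) → (e → e))).

(t → ((t → t) → (e → e)))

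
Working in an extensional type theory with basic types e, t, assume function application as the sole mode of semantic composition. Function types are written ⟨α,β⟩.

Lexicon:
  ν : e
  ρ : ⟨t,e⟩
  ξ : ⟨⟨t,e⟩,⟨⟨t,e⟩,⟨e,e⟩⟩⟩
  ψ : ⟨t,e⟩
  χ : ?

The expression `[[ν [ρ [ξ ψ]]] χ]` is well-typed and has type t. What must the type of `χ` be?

⟨e,t⟩

For [[ν [ρ [ξ ψ]]] χ] to have type t with [ν [ρ [ξ ψ]]] of type e, χ must be the function: χ : ⟨e,t⟩.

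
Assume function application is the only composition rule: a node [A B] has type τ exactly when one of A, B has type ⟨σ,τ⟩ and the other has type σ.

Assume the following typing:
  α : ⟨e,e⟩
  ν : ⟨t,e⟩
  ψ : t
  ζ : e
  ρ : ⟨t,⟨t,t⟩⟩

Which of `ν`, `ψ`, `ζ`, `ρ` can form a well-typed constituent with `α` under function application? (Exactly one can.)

ζ

ν : ⟨t,e⟩ — no; α wants e, and ν wants t.
ψ : t — no; α wants e, and ψ wants nothing (atomic).
ζ — combines: α : ⟨e,e⟩ takes ζ : e as argument, giving e.
ρ : ⟨t,⟨t,t⟩⟩ — no; α wants e, and ρ wants t.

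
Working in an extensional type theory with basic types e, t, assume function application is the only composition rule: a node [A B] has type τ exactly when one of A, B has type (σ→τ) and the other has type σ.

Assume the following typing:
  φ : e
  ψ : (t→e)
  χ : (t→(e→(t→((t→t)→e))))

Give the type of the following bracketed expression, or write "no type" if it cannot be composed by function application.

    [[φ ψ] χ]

no type

At [φ ψ]: neither e nor (t→e) can take the other as argument; the node is ill-typed.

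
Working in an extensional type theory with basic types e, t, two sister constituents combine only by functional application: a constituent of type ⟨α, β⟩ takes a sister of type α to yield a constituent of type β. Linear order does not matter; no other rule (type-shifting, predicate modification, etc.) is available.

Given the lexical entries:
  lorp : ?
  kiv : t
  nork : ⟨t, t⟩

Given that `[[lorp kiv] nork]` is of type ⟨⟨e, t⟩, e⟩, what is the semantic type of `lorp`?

⟨t, ⟨⟨t, t⟩, ⟨⟨e, t⟩, e⟩⟩⟩

For [[lorp kiv] nork] to have type ⟨⟨e, t⟩, e⟩ with nork of type ⟨t, t⟩, [lorp kiv] must be the function: [lorp kiv] : ⟨⟨t, t⟩, ⟨⟨e, t⟩, e⟩⟩.
For [lorp kiv] to have type ⟨⟨t, t⟩, ⟨⟨e, t⟩, e⟩⟩ with kiv of type t, lorp must be the function: lorp : ⟨t, ⟨⟨t, t⟩, ⟨⟨e, t⟩, e⟩⟩⟩.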